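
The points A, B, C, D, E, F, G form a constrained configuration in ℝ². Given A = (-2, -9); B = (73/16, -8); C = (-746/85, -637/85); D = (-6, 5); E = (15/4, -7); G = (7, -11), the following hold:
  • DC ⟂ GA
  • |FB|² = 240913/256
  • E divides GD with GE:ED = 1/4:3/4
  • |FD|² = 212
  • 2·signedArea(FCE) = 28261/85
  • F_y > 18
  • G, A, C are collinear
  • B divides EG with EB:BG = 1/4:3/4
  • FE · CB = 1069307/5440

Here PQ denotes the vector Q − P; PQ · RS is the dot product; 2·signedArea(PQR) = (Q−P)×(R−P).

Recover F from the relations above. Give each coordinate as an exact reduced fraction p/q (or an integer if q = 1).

1. F_x = -10  [2·signedArea(FCE) = 28261/85 ∩ FE · CB = 1069307/5440]
2. F_y = 19  [2·signedArea(FCE) = 28261/85 ∩ FE · CB = 1069307/5440]
   → F = (-10, 19)

F = (-10, 19)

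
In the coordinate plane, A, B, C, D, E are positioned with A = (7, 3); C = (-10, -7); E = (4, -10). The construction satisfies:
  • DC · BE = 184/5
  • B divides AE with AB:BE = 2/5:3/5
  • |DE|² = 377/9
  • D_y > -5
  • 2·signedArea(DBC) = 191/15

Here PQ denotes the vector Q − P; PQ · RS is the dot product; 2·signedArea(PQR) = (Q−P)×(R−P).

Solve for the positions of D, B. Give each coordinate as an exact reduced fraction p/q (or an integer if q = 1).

B = (29/5, -11/5)
D = (1/3, -14/3)

1. B_x = 29/5  [B divides AE with AB:BE = 2/5:3/5]
2. B_y = -11/5  [B divides AE with AB:BE = 2/5:3/5]
   → B = (29/5, -11/5)
3. D_x = 1/3  [2·signedArea(DBC) = 191/15 ∩ DC · BE = 184/5]
4. D_y = -14/3  [2·signedArea(DBC) = 191/15 ∩ DC · BE = 184/5]
   → D = (1/3, -14/3)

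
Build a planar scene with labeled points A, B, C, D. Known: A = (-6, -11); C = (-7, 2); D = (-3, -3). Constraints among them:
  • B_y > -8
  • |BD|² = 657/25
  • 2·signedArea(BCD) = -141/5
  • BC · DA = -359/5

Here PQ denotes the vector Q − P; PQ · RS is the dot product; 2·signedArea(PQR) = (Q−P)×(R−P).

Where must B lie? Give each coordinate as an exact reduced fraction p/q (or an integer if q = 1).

B = (-24/5, -39/5)

1. B_x = -24/5  [2·signedArea(BCD) = -141/5 ∩ BC · DA = -359/5]
2. B_y = -39/5  [2·signedArea(BCD) = -141/5 ∩ BC · DA = -359/5]
   → B = (-24/5, -39/5)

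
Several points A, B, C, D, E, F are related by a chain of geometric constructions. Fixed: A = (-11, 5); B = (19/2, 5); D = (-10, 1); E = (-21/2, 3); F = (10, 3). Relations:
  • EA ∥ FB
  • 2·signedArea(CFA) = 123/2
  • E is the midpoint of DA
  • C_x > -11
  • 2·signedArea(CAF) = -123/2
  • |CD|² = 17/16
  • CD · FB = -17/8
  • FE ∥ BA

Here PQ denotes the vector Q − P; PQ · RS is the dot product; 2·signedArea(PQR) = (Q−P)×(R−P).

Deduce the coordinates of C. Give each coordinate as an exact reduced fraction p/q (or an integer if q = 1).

C = (-41/4, 2)

1. C_x = -41/4  [2·signedArea(CFA) = 123/2 ∩ CD · FB = -17/8]
2. C_y = 2  [2·signedArea(CFA) = 123/2 ∩ CD · FB = -17/8]
   → C = (-41/4, 2)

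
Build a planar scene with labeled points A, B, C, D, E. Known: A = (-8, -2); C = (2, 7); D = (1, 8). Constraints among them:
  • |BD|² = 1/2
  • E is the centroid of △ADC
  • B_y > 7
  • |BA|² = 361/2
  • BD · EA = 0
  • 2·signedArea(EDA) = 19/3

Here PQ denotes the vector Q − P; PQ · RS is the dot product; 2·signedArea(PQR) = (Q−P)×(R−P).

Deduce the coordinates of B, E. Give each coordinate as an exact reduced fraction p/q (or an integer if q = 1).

B = (3/2, 15/2)
E = (-5/3, 13/3)

1. E_x = -5/3  [E is the centroid of △ADC]
2. E_y = 13/3  [E is the centroid of △ADC]
   → E = (-5/3, 13/3)
3. B_x = 3/2  [line 19/3·x + 19/3·y + -57 = 0 ∩ |BA|² = 361/2]
4. B_y = 15/2  [line 19/3·x + 19/3·y + -57 = 0 ∩ |BA|² = 361/2]
   → B = (3/2, 15/2)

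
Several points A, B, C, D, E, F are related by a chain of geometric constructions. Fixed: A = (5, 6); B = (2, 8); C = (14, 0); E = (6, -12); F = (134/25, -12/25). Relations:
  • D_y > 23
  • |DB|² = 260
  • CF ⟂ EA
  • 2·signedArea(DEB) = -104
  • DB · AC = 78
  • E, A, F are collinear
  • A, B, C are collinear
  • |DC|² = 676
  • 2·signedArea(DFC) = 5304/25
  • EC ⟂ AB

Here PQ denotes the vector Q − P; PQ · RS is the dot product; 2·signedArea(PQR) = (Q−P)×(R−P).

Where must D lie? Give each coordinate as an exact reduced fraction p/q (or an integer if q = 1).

1. D_x = 4  [2·signedArea(DFC) = 5304/25 ∩ DB · AC = 78]
2. D_y = 24  [2·signedArea(DFC) = 5304/25 ∩ DB · AC = 78]
   → D = (4, 24)

D = (4, 24)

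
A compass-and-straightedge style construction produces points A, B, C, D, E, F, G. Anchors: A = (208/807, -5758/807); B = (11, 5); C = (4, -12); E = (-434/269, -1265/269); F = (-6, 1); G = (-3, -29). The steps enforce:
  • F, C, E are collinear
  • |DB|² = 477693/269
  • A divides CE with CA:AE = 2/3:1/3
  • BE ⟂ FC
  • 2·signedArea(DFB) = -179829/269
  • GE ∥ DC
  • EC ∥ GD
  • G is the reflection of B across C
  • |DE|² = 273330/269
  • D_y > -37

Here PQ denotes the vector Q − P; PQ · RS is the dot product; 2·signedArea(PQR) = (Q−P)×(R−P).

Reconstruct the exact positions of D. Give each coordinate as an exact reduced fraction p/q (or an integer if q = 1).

1. D_x = 703/269  [GE ∥ DC ∩ EC ∥ GD]
2. D_y = -9764/269  [GE ∥ DC ∩ EC ∥ GD]
   → D = (703/269, -9764/269)

D = (703/269, -9764/269)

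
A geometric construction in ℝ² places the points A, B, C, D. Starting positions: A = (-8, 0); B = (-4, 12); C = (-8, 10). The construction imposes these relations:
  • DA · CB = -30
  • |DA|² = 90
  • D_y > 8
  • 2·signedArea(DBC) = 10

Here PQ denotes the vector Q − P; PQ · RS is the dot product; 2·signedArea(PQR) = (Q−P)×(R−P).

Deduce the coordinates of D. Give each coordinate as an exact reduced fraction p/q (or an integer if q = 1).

1. D_x = -5  [2·signedArea(DBC) = 10 ∩ DA · CB = -30]
2. D_y = 9  [2·signedArea(DBC) = 10 ∩ DA · CB = -30]
   → D = (-5, 9)

D = (-5, 9)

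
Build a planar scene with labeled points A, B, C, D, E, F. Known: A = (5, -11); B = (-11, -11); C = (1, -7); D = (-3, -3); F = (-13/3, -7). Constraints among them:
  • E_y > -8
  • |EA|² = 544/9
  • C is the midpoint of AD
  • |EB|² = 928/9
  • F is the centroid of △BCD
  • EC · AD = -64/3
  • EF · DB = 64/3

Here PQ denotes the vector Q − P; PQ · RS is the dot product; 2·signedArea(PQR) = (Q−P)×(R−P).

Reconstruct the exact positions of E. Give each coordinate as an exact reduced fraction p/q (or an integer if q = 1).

E = (-5/3, -7)

1. E_x = -5/3  [EF · DB = 64/3 ∩ EC · AD = -64/3]
2. E_y = -7  [EF · DB = 64/3 ∩ EC · AD = -64/3]
   → E = (-5/3, -7)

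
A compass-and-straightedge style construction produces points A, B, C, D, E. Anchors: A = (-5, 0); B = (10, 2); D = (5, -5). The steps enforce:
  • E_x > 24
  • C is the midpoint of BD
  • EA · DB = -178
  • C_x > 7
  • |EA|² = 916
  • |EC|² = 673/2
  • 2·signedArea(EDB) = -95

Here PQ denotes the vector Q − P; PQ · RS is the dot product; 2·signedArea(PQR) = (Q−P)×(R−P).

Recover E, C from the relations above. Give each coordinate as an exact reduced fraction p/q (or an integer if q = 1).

1. E_x = 25  [2·signedArea(EDB) = -95 ∩ EA · DB = -178]
2. E_y = 4  [2·signedArea(EDB) = -95 ∩ EA · DB = -178]
   → E = (25, 4)
3. C_x = 15/2  [C is the midpoint of BD]
4. C_y = -3/2  [C is the midpoint of BD]
   → C = (15/2, -3/2)

C = (15/2, -3/2)
E = (25, 4)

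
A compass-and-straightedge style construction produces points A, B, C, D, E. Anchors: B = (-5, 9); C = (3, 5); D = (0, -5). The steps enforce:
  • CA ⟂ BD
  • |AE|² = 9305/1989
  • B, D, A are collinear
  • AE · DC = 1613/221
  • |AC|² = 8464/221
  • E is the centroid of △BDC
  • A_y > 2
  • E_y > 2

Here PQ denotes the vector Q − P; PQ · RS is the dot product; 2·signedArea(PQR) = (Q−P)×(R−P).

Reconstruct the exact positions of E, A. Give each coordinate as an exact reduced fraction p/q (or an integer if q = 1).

A = (-625/221, 645/221)
E = (-2/3, 3)

1. E_x = -2/3  [E is the centroid of △BDC]
2. E_y = 3  [E is the centroid of △BDC]
   → E = (-2/3, 3)
3. A_x = -625/221  [B, D, A are collinear ∩ CA ⟂ BD]
4. A_y = 645/221  [B, D, A are collinear ∩ CA ⟂ BD]
   → A = (-625/221, 645/221)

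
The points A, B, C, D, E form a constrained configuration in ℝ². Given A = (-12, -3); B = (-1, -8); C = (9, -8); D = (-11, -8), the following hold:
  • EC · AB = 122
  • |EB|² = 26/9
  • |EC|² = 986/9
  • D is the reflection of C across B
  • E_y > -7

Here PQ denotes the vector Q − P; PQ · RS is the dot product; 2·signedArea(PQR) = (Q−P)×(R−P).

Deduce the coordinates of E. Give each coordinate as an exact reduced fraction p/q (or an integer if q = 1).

E = (-4/3, -19/3)

1. E_x = -4/3  [line -11·x + 5·y + 17 = 0 ∩ |EB|² = 26/9]
2. E_y = -19/3  [line -11·x + 5·y + 17 = 0 ∩ |EB|² = 26/9]
   → E = (-4/3, -19/3)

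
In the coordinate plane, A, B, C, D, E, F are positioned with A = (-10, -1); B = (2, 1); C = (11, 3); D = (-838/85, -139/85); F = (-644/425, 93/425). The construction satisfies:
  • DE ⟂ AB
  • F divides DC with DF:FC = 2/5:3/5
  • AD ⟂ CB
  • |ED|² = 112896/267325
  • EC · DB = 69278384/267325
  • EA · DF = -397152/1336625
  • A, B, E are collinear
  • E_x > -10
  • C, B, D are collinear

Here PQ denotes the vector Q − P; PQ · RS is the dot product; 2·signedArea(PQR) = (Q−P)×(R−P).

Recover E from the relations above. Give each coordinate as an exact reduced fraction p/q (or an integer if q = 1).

1. E_x = -31342/3145  [A, B, E are collinear ∩ DE ⟂ AB]
2. E_y = -3127/3145  [A, B, E are collinear ∩ DE ⟂ AB]
   → E = (-31342/3145, -3127/3145)

E = (-31342/3145, -3127/3145)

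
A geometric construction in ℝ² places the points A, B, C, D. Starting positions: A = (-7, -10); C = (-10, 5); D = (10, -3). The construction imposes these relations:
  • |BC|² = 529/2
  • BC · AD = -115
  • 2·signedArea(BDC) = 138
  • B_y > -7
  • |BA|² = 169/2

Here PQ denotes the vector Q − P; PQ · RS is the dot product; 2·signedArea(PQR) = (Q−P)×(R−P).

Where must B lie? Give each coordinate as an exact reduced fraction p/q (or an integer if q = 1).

1. B_x = 3/2  [2·signedArea(BDC) = 138 ∩ BC · AD = -115]
2. B_y = -13/2  [2·signedArea(BDC) = 138 ∩ BC · AD = -115]
   → B = (3/2, -13/2)

B = (3/2, -13/2)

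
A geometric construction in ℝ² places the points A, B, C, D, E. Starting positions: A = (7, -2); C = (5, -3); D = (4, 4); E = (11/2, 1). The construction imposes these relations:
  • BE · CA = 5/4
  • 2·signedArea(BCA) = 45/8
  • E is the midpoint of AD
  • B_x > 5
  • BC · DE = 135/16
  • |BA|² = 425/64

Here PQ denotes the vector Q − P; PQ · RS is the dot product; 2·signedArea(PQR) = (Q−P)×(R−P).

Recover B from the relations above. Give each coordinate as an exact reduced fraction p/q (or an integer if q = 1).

1. B_x = 43/8  [BC · DE = 135/16 ∩ BE · CA = 5/4]
2. B_y = 0  [BC · DE = 135/16 ∩ BE · CA = 5/4]
   → B = (43/8, 0)

B = (43/8, 0)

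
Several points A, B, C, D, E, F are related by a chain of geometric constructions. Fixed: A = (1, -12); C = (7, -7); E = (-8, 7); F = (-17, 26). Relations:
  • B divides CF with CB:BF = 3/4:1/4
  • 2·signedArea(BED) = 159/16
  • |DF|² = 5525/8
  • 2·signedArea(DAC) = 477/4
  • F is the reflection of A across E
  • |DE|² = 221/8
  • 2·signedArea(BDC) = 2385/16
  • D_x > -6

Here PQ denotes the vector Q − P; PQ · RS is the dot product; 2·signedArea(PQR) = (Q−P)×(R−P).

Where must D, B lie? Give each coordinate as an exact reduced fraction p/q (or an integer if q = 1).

1. B_x = -11  [B divides CF with CB:BF = 3/4:1/4]
2. B_y = 71/4  [B divides CF with CB:BF = 3/4:1/4]
   → B = (-11, 71/4)
3. D_x = -23/4  [2·signedArea(DAC) = 477/4 ∩ 2·signedArea(BDC) = 2385/16]
4. D_y = 9/4  [2·signedArea(DAC) = 477/4 ∩ 2·signedArea(BDC) = 2385/16]
   → D = (-23/4, 9/4)

B = (-11, 71/4)
D = (-23/4, 9/4)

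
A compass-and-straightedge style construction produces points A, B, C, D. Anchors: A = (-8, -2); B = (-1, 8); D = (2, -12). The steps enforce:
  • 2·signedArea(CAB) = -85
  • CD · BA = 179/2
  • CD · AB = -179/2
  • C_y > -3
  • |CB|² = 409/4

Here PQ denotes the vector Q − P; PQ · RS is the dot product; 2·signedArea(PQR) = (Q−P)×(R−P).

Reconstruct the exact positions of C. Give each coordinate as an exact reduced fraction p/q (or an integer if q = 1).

1. C_x = 1/2  [2·signedArea(CAB) = -85 ∩ CD · BA = 179/2]
2. C_y = -2  [2·signedArea(CAB) = -85 ∩ CD · BA = 179/2]
   → C = (1/2, -2)

C = (1/2, -2)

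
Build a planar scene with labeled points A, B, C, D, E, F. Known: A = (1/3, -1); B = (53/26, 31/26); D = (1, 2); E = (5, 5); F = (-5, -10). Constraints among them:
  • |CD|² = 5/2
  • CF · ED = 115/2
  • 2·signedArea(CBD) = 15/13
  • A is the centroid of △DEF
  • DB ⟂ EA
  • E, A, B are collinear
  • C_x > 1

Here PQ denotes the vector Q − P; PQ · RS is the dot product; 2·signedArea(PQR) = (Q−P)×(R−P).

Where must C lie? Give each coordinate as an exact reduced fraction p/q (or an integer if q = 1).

C = (3/2, 1/2)

1. C_x = 3/2  [CF · ED = 115/2 ∩ 2·signedArea(CBD) = 15/13]
2. C_y = 1/2  [CF · ED = 115/2 ∩ 2·signedArea(CBD) = 15/13]
   → C = (3/2, 1/2)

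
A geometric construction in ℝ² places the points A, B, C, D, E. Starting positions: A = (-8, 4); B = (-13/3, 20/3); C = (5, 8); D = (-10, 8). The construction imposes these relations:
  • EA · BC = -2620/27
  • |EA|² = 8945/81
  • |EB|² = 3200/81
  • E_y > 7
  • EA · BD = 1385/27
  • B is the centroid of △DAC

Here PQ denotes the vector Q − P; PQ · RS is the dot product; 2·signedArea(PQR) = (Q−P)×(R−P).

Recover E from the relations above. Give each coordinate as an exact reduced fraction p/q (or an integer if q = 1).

E = (17/9, 68/9)

1. E_x = 17/9  [EA · BD = 1385/27 ∩ EA · BC = -2620/27]
2. E_y = 68/9  [EA · BD = 1385/27 ∩ EA · BC = -2620/27]
   → E = (17/9, 68/9)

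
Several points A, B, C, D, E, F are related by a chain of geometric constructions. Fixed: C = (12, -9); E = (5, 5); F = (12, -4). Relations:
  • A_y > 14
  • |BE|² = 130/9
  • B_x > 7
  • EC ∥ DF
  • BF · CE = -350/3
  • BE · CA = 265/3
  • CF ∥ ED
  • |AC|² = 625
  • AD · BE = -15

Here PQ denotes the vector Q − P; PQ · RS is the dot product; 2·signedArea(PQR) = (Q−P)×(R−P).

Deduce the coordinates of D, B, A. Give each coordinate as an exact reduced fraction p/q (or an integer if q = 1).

A = (5, 15)
B = (22/3, 2)
D = (5, 10)

1. D_x = 5  [EC ∥ DF ∩ CF ∥ ED]
2. D_y = 10  [EC ∥ DF ∩ CF ∥ ED]
   → D = (5, 10)
3. B_x = 22/3  [line 7·x + -14·y + -70/3 = 0 ∩ |BE|² = 130/9]
4. B_y = 2  [line 7·x + -14·y + -70/3 = 0 ∩ |BE|² = 130/9]
   → B = (22/3, 2)
5. A_x = 5  [line 7/3·x + -3·y + 100/3 = 0 ∩ |AC|² = 625]
6. A_y = 15  [line 7/3·x + -3·y + 100/3 = 0 ∩ |AC|² = 625]
   → A = (5, 15)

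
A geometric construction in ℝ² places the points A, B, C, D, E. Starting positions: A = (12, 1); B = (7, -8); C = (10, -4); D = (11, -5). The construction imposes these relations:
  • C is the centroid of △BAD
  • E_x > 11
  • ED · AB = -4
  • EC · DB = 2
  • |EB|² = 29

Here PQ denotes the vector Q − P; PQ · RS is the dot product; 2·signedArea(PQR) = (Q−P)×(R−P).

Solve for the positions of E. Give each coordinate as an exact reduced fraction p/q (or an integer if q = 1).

1. E_x = 12  [EC · DB = 2 ∩ ED · AB = -4]
2. E_y = -6  [EC · DB = 2 ∩ ED · AB = -4]
   → E = (12, -6)

E = (12, -6)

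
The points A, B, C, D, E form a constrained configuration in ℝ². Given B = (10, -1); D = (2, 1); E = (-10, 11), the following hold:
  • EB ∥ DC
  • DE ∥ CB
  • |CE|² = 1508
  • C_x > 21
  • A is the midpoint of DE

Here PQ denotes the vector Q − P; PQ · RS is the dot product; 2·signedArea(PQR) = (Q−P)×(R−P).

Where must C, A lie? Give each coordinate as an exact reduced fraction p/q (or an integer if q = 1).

A = (-4, 6)
C = (22, -11)

1. C_x = 22  [DE ∥ CB ∩ EB ∥ DC]
2. C_y = -11  [DE ∥ CB ∩ EB ∥ DC]
   → C = (22, -11)
3. A_x = -4  [A is the midpoint of DE]
4. A_y = 6  [A is the midpoint of DE]
   → A = (-4, 6)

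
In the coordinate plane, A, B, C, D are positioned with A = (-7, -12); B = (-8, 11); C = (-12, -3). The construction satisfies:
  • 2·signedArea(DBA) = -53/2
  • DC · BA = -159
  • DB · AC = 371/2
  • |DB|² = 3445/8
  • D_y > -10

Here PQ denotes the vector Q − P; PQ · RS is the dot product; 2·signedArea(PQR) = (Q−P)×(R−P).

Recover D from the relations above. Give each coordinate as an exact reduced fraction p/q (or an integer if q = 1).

1. D_x = -33/4  [DC · BA = -159 ∩ DB · AC = 371/2]
2. D_y = -39/4  [DC · BA = -159 ∩ DB · AC = 371/2]
   → D = (-33/4, -39/4)

D = (-33/4, -39/4)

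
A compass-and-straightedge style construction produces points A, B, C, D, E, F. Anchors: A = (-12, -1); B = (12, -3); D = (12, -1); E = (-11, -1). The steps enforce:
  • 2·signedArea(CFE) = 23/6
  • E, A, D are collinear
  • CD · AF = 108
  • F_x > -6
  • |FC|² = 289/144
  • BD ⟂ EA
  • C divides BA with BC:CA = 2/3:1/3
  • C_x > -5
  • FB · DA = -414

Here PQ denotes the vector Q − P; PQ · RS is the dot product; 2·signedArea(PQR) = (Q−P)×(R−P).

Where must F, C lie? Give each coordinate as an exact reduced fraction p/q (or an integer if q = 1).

1. F_x = -21/4  [FB · DA = -414]
2. C_x = -4  [C divides BA with BC:CA = 2/3:1/3]
3. C_y = -5/3  [C divides BA with BC:CA = 2/3:1/3]
   → C = (-4, -5/3)
4. F_x = -21/4  [FB · DA = -414 ∩ 2·signedArea(CFE) = 23/6]
5. F_y = -1  [FB · DA = -414 ∩ 2·signedArea(CFE) = 23/6]
   → F = (-21/4, -1)

C = (-4, -5/3)
F = (-21/4, -1)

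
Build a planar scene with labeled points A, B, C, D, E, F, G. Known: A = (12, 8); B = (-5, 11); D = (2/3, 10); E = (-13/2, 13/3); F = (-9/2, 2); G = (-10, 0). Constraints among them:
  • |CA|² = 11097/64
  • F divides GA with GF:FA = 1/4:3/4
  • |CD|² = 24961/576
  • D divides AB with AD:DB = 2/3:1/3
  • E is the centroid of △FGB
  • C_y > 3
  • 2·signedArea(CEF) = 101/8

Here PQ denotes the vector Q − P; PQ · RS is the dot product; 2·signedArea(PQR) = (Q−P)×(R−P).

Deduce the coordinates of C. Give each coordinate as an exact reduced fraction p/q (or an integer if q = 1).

1. C_x = -3/8  [line 7/3·x + 2·y + -49/8 = 0 ∩ |CA|² = 11097/64]
2. C_y = 7/2  [line 7/3·x + 2·y + -49/8 = 0 ∩ |CA|² = 11097/64]
   → C = (-3/8, 7/2)

C = (-3/8, 7/2)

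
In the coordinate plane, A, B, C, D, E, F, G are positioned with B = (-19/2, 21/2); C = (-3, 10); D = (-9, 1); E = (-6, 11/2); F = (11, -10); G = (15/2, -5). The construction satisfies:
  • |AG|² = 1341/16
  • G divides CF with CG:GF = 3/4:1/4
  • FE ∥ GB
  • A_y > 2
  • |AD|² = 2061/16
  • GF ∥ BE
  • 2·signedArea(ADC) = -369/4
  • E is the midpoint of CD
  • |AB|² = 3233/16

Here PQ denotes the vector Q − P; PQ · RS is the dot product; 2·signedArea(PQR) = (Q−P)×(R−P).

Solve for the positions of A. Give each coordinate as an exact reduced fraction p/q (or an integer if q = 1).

1. A_x = 9/4  [line -9·x + 6·y + 21/4 = 0 ∩ |AG|² = 1341/16]
2. A_y = 5/2  [line -9·x + 6·y + 21/4 = 0 ∩ |AG|² = 1341/16]
   → A = (9/4, 5/2)

A = (9/4, 5/2)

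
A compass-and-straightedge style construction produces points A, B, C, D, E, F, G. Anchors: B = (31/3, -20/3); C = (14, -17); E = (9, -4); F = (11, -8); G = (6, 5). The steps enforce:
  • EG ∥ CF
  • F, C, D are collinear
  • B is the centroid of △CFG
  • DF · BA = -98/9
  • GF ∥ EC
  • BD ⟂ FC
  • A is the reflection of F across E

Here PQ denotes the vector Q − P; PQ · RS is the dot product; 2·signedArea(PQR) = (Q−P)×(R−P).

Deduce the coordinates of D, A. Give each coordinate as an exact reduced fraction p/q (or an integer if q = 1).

1. D_x = 158/15  [F, C, D are collinear ∩ BD ⟂ FC]
2. D_y = -33/5  [F, C, D are collinear ∩ BD ⟂ FC]
   → D = (158/15, -33/5)
3. A_x = 7  [A is the reflection of F across E]
4. A_y = 0  [A is the reflection of F across E]
   → A = (7, 0)

A = (7, 0)
D = (158/15, -33/5)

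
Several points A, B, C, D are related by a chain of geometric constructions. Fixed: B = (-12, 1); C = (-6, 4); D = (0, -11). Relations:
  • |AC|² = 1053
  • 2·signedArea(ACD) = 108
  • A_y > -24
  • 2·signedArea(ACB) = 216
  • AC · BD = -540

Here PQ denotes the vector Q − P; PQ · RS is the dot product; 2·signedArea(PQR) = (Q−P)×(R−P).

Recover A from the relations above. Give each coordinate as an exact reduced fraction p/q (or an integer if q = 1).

A = (12, -23)

1. A_x = 12  [2·signedArea(ACB) = 216 ∩ 2·signedArea(ACD) = 108]
2. A_y = -23  [2·signedArea(ACB) = 216 ∩ 2·signedArea(ACD) = 108]
   → A = (12, -23)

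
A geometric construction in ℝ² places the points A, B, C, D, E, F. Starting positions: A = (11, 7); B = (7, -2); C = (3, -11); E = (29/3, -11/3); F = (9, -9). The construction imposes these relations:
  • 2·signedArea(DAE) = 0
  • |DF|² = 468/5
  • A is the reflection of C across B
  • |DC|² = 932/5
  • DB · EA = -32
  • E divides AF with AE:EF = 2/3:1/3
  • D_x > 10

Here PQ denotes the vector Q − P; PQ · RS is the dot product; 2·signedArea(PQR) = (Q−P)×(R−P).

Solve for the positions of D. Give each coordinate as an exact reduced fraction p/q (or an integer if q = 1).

D = (51/5, 3/5)

1. D_x = 51/5  [2·signedArea(DAE) = 0 ∩ DB · EA = -32]
2. D_y = 3/5  [2·signedArea(DAE) = 0 ∩ DB · EA = -32]
   → D = (51/5, 3/5)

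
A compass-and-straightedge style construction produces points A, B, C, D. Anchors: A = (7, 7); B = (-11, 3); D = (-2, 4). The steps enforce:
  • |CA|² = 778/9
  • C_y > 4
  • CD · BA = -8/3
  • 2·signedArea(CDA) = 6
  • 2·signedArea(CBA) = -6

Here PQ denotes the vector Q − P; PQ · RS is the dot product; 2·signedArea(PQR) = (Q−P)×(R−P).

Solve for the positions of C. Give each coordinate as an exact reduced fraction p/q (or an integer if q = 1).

C = (-2, 14/3)

1. C_x = -2  [2·signedArea(CBA) = -6 ∩ 2·signedArea(CDA) = 6]
2. C_y = 14/3  [2·signedArea(CBA) = -6 ∩ 2·signedArea(CDA) = 6]
   → C = (-2, 14/3)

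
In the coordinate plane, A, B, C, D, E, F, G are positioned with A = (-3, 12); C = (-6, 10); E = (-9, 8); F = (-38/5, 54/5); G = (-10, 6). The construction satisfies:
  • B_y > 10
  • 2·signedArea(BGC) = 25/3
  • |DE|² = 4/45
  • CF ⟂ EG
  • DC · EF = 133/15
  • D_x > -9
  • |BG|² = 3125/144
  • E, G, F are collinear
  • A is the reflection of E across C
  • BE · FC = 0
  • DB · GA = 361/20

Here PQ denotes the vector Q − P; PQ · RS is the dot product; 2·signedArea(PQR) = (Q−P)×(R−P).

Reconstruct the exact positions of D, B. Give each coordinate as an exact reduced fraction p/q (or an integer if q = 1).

1. D_x = -133/15  [line -7/5·x + -14/5·y + 161/15 = 0 ∩ |DE|² = 4/45]
2. D_y = 124/15  [line -7/5·x + -14/5·y + 161/15 = 0 ∩ |DE|² = 4/45]
   → D = (-133/15, 124/15)
3. B_x = -95/12  [DB · GA = 361/20 ∩ BE · FC = 0]
4. B_y = 61/6  [DB · GA = 361/20 ∩ BE · FC = 0]
   → B = (-95/12, 61/6)

B = (-95/12, 61/6)
D = (-133/15, 124/15)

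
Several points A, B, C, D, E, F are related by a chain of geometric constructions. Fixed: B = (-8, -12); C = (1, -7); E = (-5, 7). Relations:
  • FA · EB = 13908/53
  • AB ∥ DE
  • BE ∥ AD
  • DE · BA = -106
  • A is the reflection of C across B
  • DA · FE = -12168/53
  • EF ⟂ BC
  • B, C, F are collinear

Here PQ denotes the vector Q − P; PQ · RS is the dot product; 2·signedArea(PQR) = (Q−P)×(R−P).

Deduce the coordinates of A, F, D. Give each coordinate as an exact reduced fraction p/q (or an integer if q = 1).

A = (-17, -17)
D = (-14, 2)
F = (125/53, -331/53)

1. A_x = -17  [A is the reflection of C across B]
2. A_y = -17  [A is the reflection of C across B]
   → A = (-17, -17)
3. F_x = 125/53  [B, C, F are collinear ∩ EF ⟂ BC]
4. F_y = -331/53  [B, C, F are collinear ∩ EF ⟂ BC]
   → F = (125/53, -331/53)
5. D_x = -14  [AB ∥ DE ∩ BE ∥ AD]
6. D_y = 2  [AB ∥ DE ∩ BE ∥ AD]
   → D = (-14, 2)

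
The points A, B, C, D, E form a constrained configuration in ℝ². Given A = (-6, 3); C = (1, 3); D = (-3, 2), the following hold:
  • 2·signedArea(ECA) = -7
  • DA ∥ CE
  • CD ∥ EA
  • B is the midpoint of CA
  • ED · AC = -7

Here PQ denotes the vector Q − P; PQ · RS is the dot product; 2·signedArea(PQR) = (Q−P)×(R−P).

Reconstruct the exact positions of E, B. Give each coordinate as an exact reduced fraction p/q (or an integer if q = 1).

1. E_x = -2  [CD ∥ EA ∩ DA ∥ CE]
2. E_y = 4  [CD ∥ EA ∩ DA ∥ CE]
   → E = (-2, 4)
3. B_x = -5/2  [B is the midpoint of CA]
4. B_y = 3  [B is the midpoint of CA]
   → B = (-5/2, 3)

B = (-5/2, 3)
E = (-2, 4)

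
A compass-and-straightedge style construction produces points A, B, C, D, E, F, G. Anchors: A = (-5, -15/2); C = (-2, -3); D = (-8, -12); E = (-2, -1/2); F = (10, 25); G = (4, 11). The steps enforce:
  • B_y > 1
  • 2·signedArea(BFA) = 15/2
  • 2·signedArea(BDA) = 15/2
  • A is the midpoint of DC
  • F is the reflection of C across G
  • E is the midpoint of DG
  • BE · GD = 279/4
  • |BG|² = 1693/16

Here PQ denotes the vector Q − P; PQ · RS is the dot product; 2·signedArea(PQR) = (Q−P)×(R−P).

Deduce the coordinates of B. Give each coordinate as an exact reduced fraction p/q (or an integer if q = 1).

1. B_x = -1/2  [2·signedArea(BDA) = 15/2 ∩ BE · GD = 279/4]
2. B_y = 7/4  [2·signedArea(BDA) = 15/2 ∩ BE · GD = 279/4]
   → B = (-1/2, 7/4)

B = (-1/2, 7/4)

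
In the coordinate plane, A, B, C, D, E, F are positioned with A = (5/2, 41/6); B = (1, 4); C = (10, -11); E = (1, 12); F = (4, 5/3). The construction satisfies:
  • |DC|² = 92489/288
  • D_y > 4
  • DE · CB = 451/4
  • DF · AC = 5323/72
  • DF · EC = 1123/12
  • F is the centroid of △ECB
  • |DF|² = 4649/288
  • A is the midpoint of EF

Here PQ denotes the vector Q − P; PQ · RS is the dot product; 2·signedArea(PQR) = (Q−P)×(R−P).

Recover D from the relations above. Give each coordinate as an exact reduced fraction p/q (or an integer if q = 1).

1. D_x = 11/8  [DF · EC = 1123/12 ∩ DF · AC = 5323/72]
2. D_y = 113/24  [DF · EC = 1123/12 ∩ DF · AC = 5323/72]
   → D = (11/8, 113/24)

D = (11/8, 113/24)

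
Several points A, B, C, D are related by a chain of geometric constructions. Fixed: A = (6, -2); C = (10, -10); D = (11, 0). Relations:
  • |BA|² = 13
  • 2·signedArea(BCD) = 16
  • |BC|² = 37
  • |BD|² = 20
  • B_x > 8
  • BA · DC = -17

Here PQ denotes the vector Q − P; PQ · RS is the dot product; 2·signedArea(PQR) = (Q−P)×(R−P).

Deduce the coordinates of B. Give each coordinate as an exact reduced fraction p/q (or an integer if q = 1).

B = (9, -4)

1. B_x = 9  [BA · DC = -17 ∩ 2·signedArea(BCD) = 16]
2. B_y = -4  [BA · DC = -17 ∩ 2·signedArea(BCD) = 16]
   → B = (9, -4)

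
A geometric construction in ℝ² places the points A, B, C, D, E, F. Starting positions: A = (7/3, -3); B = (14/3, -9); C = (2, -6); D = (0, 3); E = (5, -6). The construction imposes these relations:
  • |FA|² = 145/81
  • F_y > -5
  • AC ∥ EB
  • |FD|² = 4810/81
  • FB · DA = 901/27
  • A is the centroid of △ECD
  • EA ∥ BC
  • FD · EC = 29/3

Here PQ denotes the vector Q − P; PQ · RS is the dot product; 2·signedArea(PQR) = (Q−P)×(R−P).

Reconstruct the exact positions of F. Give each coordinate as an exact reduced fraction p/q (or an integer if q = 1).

1. F_x = 29/9  [FB · DA = 901/27 ∩ FD · EC = 29/3]
2. F_y = -4  [FB · DA = 901/27 ∩ FD · EC = 29/3]
   → F = (29/9, -4)

F = (29/9, -4)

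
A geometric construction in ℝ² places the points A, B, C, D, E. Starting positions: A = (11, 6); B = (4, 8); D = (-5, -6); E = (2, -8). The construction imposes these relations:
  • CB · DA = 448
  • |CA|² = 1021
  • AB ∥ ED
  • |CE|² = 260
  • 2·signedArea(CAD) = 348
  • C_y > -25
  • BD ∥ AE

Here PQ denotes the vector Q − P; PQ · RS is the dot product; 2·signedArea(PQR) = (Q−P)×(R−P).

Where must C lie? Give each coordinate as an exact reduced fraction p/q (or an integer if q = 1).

1. C_x = 0  [2·signedArea(CAD) = 348 ∩ CB · DA = 448]
2. C_y = -24  [2·signedArea(CAD) = 348 ∩ CB · DA = 448]
   → C = (0, -24)

C = (0, -24)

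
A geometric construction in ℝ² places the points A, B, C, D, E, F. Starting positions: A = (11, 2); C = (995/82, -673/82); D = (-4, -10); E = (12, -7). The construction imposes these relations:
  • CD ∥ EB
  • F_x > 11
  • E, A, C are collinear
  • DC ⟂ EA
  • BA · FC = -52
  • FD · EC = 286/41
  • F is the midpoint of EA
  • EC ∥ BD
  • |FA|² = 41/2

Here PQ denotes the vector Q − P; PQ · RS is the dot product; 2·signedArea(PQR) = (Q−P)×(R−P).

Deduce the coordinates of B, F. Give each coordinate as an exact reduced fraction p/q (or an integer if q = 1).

B = (-339/82, -721/82)
F = (23/2, -5/2)

1. B_x = -339/82  [EC ∥ BD ∩ CD ∥ EB]
2. B_y = -721/82  [EC ∥ BD ∩ CD ∥ EB]
   → B = (-339/82, -721/82)
3. F_x = 23/2  [F is the midpoint of EA]
4. F_y = -5/2  [F is the midpoint of EA]
   → F = (23/2, -5/2)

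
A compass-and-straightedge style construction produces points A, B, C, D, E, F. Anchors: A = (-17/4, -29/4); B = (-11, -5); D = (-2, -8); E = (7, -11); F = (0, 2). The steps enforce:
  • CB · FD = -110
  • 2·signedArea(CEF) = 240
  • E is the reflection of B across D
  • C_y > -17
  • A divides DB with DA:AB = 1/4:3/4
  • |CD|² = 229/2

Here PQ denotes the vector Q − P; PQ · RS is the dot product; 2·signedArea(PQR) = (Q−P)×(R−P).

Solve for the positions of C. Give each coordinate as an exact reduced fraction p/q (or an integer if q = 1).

C = (-17/2, -33/2)

1. C_x = -17/2  [CB · FD = -110 ∩ 2·signedArea(CEF) = 240]
2. C_y = -33/2  [CB · FD = -110 ∩ 2·signedArea(CEF) = 240]
   → C = (-17/2, -33/2)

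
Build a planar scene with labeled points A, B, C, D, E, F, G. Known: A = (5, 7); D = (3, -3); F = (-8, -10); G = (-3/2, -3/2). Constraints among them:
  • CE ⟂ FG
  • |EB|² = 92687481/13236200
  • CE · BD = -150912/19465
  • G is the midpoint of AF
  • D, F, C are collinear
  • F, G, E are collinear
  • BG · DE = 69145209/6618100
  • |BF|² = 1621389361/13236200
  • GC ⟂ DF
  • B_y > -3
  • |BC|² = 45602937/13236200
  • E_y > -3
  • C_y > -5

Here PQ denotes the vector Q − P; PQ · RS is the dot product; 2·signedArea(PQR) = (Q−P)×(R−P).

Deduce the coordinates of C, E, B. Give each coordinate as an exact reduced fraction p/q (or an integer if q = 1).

1. C_x = 81/170  [D, F, C are collinear ∩ GC ⟂ DF]
2. C_y = -783/170  [D, F, C are collinear ∩ GC ⟂ DF]
   → C = (81/170, -783/170)
3. E_x = -88347/38930  [F, G, E are collinear ∩ CE ⟂ FG]
4. E_y = -5739/2290  [F, G, E are collinear ∩ CE ⟂ FG]
   → E = (-88347/38930, -5739/2290)
5. B_x = 28443/77860  [BG · DE = 69145209/6618100 ∩ CE · BD = -150912/19465]
6. B_y = -12609/4580  [BG · DE = 69145209/6618100 ∩ CE · BD = -150912/19465]
   → B = (28443/77860, -12609/4580)

B = (28443/77860, -12609/4580)
C = (81/170, -783/170)
E = (-88347/38930, -5739/2290)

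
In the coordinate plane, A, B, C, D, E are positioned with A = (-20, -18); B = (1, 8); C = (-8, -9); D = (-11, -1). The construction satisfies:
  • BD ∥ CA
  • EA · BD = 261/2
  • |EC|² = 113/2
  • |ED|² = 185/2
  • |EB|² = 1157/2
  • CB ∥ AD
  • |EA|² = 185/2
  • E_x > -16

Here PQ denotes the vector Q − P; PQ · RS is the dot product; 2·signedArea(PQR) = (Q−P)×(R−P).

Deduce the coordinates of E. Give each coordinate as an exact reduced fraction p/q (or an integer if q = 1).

E = (-31/2, -19/2)

1. E_x = -31/2  [line 12·x + 9·y + 543/2 = 0 ∩ |ED|² = 185/2]
2. E_y = -19/2  [line 12·x + 9·y + 543/2 = 0 ∩ |ED|² = 185/2]
   → E = (-31/2, -19/2)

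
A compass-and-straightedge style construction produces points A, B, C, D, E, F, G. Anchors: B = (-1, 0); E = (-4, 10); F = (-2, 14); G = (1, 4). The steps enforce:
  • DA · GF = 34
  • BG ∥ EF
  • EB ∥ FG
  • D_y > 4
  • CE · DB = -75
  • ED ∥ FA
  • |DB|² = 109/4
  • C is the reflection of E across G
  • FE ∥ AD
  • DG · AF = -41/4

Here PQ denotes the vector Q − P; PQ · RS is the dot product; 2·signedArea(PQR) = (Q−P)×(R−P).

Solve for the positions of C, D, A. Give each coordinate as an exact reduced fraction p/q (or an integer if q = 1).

A = (-1/2, 9)
C = (6, -2)
D = (-5/2, 5)

1. C_x = 6  [C is the reflection of E across G]
2. C_y = -2  [C is the reflection of E across G]
   → C = (6, -2)
3. D_x = -5/2  [line 10·x + -12·y + 85 = 0 ∩ |DB|² = 109/4]
4. D_y = 5  [line 10·x + -12·y + 85 = 0 ∩ |DB|² = 109/4]
   → D = (-5/2, 5)
5. A_x = -1/2  [DA · GF = 34 ∩ FE ∥ AD]
6. A_y = 9  [DA · GF = 34 ∩ FE ∥ AD]
   → A = (-1/2, 9)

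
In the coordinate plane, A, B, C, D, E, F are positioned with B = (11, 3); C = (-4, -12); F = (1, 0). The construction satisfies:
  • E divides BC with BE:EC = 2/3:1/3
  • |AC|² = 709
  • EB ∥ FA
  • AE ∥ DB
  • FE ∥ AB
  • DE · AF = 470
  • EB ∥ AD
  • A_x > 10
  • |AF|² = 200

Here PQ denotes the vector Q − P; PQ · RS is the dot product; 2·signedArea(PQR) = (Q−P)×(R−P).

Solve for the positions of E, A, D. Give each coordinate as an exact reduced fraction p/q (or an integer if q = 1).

A = (11, 10)
D = (21, 20)
E = (1, -7)

1. E_x = 1  [E divides BC with BE:EC = 2/3:1/3]
2. E_y = -7  [E divides BC with BE:EC = 2/3:1/3]
   → E = (1, -7)
3. A_x = 11  [FE ∥ AB ∩ EB ∥ FA]
4. A_y = 10  [FE ∥ AB ∩ EB ∥ FA]
   → A = (11, 10)
5. D_x = 21  [AE ∥ DB ∩ EB ∥ AD]
6. D_y = 20  [AE ∥ DB ∩ EB ∥ AD]
   → D = (21, 20)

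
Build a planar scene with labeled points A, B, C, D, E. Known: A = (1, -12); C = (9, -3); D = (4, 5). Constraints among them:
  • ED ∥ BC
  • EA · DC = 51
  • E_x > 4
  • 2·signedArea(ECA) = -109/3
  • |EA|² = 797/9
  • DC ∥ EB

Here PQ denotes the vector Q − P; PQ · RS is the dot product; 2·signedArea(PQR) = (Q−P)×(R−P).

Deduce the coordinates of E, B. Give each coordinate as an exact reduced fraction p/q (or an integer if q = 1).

1. E_x = 14/3  [2·signedArea(ECA) = -109/3 ∩ EA · DC = 51]
2. E_y = -10/3  [2·signedArea(ECA) = -109/3 ∩ EA · DC = 51]
   → E = (14/3, -10/3)
3. B_x = 29/3  [ED ∥ BC ∩ DC ∥ EB]
4. B_y = -34/3  [ED ∥ BC ∩ DC ∥ EB]
   → B = (29/3, -34/3)

B = (29/3, -34/3)
E = (14/3, -10/3)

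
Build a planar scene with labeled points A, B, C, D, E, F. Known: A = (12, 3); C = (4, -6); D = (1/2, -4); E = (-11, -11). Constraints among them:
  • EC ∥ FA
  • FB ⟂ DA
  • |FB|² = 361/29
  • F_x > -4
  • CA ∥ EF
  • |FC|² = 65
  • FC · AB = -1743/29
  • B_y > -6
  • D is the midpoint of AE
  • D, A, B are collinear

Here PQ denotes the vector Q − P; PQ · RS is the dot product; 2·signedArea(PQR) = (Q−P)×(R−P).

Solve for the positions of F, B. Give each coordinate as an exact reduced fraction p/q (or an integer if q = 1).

B = (-169/145, -727/145)
F = (-3, -2)

1. F_x = -3  [EC ∥ FA ∩ CA ∥ EF]
2. F_y = -2  [EC ∥ FA ∩ CA ∥ EF]
   → F = (-3, -2)
3. B_x = -169/145  [D, A, B are collinear ∩ FB ⟂ DA]
4. B_y = -727/145  [D, A, B are collinear ∩ FB ⟂ DA]
   → B = (-169/145, -727/145)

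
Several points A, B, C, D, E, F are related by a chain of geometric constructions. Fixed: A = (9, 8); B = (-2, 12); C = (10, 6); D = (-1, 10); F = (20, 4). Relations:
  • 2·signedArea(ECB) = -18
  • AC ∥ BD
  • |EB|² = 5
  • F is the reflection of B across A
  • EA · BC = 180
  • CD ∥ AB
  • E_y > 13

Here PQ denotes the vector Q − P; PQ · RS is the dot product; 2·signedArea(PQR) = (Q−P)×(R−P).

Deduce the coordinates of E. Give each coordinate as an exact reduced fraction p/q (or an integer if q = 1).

E = (-3, 14)

1. E_x = -3  [2·signedArea(ECB) = -18 ∩ EA · BC = 180]
2. E_y = 14  [2·signedArea(ECB) = -18 ∩ EA · BC = 180]
   → E = (-3, 14)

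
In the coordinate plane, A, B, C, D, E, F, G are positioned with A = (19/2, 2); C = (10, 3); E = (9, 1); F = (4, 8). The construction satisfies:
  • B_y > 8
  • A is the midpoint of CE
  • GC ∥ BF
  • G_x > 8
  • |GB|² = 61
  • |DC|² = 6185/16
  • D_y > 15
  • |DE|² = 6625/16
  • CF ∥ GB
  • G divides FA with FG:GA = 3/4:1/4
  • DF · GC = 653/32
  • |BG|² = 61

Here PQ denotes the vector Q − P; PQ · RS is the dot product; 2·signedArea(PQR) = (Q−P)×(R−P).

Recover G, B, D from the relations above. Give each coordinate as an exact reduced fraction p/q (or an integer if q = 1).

B = (17/8, 17/2)
D = (-19/4, 16)
G = (65/8, 7/2)

1. G_x = 65/8  [G divides FA with FG:GA = 3/4:1/4]
2. G_y = 7/2  [G divides FA with FG:GA = 3/4:1/4]
   → G = (65/8, 7/2)
3. B_x = 17/8  [GC ∥ BF ∩ CF ∥ GB]
4. B_y = 17/2  [GC ∥ BF ∩ CF ∥ GB]
   → B = (17/8, 17/2)
5. D_x = -19/4  [line -15/8·x + 1/2·y + -541/32 = 0 ∩ |DC|² = 6185/16]
6. D_y = 16  [line -15/8·x + 1/2·y + -541/32 = 0 ∩ |DC|² = 6185/16]
   → D = (-19/4, 16)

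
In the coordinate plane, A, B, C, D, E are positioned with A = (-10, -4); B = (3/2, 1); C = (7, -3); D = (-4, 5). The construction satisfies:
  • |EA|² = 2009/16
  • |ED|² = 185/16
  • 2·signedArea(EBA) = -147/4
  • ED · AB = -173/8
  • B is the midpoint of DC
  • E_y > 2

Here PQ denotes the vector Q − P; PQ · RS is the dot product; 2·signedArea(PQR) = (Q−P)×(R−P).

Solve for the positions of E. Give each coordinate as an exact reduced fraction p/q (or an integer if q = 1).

1. E_x = -5/4  [2·signedArea(EBA) = -147/4 ∩ ED · AB = -173/8]
2. E_y = 3  [2·signedArea(EBA) = -147/4 ∩ ED · AB = -173/8]
   → E = (-5/4, 3)

E = (-5/4, 3)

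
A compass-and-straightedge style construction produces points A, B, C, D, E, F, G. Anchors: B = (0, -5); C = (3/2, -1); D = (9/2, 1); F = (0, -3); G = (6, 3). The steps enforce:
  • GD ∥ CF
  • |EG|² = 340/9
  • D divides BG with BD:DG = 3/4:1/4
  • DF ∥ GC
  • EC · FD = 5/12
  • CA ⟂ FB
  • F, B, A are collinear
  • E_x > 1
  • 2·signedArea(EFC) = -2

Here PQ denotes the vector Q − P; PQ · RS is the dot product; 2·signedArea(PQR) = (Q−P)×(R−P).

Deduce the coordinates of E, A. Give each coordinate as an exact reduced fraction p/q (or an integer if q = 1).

1. E_x = 2  [2·signedArea(EFC) = -2 ∩ EC · FD = 5/12]
2. E_y = -5/3  [2·signedArea(EFC) = -2 ∩ EC · FD = 5/12]
   → E = (2, -5/3)
3. A_x = 0  [F, B, A are collinear ∩ CA ⟂ FB]
4. A_y = -1  [F, B, A are collinear ∩ CA ⟂ FB]
   → A = (0, -1)

A = (0, -1)
E = (2, -5/3)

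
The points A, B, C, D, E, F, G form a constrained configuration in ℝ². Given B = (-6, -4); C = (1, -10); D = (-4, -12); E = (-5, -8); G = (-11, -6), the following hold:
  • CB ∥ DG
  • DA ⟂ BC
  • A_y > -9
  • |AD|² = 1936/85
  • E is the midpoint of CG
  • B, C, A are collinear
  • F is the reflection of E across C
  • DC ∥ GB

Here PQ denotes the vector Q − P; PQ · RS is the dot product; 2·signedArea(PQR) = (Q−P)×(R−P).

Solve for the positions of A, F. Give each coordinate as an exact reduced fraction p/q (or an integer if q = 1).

1. A_x = -76/85  [B, C, A are collinear ∩ DA ⟂ BC]
2. A_y = -712/85  [B, C, A are collinear ∩ DA ⟂ BC]
   → A = (-76/85, -712/85)
3. F_x = 7  [F is the reflection of E across C]
4. F_y = -12  [F is the reflection of E across C]
   → F = (7, -12)

A = (-76/85, -712/85)
F = (7, -12)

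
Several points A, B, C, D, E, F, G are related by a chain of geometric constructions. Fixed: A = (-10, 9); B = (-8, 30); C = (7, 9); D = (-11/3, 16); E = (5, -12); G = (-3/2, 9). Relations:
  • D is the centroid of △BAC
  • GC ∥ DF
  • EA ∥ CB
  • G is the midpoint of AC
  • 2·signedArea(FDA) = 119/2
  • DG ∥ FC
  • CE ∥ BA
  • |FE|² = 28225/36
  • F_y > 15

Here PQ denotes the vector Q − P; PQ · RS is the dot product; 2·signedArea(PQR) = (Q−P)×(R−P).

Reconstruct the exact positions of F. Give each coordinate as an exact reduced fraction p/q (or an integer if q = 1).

1. F_x = 29/6  [DG ∥ FC ∩ GC ∥ DF]
2. F_y = 16  [DG ∥ FC ∩ GC ∥ DF]
   → F = (29/6, 16)

F = (29/6, 16)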